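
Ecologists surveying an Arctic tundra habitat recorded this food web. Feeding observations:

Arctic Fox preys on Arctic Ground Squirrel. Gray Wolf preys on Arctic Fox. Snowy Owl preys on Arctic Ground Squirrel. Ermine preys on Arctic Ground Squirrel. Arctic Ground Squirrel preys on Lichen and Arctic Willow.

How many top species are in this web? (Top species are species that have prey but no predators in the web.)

3

Top species (has prey, but nothing eats it): Snowy Owl, Ermine, Gray Wolf.
Count: 3.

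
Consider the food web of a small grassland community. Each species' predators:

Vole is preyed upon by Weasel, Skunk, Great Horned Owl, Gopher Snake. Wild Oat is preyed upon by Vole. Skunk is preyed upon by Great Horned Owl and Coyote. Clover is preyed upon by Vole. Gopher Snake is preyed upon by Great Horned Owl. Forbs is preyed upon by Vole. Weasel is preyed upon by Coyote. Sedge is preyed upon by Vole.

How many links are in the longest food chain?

3 links

One longest chain: Sedge → Vole → Gopher Snake → Great Horned Owl.
It has 4 species and 3 links.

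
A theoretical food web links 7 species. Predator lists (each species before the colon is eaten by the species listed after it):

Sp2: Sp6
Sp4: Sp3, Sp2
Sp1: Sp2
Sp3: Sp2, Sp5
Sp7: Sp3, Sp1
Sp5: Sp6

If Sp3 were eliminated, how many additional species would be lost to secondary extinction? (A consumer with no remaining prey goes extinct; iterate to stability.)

Remove Sp3.
Round 1: Sp5 (all prey gone) → extinct.
No further losses. Total secondary extinctions: 1.

1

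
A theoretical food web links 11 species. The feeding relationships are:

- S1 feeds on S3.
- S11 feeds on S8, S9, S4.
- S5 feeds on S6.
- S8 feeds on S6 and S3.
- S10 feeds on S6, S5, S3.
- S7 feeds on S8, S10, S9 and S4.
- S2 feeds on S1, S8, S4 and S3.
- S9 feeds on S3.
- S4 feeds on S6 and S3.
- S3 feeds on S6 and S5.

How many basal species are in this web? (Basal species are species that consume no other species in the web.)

1

Basal species (no prey listed): S6.
Count: 1.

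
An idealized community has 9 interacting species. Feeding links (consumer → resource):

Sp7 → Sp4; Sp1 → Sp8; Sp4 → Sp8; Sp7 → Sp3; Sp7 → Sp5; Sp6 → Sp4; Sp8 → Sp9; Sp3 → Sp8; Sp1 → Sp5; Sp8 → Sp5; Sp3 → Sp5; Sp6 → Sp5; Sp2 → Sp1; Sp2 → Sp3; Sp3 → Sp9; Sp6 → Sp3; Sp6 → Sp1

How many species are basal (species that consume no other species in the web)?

Basal species (no prey listed): Sp5, Sp9.
Count: 2.

2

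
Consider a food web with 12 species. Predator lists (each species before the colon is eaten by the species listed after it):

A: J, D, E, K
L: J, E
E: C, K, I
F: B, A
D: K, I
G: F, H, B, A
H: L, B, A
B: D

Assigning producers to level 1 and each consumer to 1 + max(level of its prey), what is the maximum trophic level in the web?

Producers (level 1): G.
G → H → L → E → K gives K level 5.
No species has a prey at level 5, so no species reaches level 6.

5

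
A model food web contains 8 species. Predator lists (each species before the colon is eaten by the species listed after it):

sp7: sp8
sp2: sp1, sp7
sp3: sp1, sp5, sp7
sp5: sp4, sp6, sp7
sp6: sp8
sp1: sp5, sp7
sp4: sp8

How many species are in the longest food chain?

5 species

One longest chain: sp2 → sp1 → sp5 → sp4 → sp8.
It has 5 species and 4 links.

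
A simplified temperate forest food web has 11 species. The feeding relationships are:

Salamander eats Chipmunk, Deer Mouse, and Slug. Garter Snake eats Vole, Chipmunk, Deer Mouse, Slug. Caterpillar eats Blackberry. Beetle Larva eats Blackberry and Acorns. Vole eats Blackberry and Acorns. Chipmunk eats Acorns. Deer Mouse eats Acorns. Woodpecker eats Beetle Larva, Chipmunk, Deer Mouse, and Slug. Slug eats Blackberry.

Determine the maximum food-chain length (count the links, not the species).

2 links

One longest chain: Blackberry → Beetle Larva → Woodpecker.
It has 3 species and 2 links.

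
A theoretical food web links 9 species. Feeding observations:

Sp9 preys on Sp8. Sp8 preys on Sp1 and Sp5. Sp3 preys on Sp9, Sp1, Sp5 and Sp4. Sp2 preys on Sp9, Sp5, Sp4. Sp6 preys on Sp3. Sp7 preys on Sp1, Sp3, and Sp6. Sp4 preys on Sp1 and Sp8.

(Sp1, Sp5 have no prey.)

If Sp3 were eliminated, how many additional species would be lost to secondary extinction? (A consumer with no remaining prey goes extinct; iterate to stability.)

Remove Sp3.
Round 1: Sp6 (all prey gone) → extinct.
No further losses. Total secondary extinctions: 1.

1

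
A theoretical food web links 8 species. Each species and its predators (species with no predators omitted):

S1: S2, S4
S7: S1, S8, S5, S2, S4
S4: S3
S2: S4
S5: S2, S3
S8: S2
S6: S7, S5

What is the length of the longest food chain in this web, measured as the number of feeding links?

One longest chain: S6 → S7 → S1 → S2 → S4 → S3.
It has 6 species and 5 links.

5 links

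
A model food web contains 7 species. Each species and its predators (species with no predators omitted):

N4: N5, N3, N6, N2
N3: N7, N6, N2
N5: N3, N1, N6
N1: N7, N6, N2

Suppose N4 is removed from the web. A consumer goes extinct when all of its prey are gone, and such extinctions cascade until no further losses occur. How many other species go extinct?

Remove N4.
Round 1: N5 (all prey gone) → extinct.
Round 2: N3 (all prey gone), N1 (all prey gone) → extinct.
Round 3: N7 (all prey gone), N6 (all prey gone), N2 (all prey gone) → extinct.
No further losses. Total secondary extinctions: 6.

6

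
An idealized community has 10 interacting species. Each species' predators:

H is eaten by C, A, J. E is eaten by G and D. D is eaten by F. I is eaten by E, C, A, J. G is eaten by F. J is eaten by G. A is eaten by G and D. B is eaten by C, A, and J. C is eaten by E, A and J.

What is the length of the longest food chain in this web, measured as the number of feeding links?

One longest chain: I → C → J → G → F.
It has 5 species and 4 links.

4 links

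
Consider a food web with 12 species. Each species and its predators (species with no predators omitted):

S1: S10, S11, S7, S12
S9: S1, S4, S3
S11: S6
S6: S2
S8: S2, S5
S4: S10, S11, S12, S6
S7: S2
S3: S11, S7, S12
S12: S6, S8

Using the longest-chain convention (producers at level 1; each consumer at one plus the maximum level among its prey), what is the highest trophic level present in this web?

5

Producers (level 1): S9.
S9 → S1 → S11 → S6 → S2 gives S2 level 5.
No species has a prey at level 5, so no species reaches level 6.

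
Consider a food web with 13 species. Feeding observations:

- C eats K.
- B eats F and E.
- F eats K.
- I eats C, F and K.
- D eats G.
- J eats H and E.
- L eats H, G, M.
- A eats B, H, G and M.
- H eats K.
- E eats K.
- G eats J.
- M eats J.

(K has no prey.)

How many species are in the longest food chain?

5 species

One longest chain: K → E → J → G → D.
It has 5 species and 4 links.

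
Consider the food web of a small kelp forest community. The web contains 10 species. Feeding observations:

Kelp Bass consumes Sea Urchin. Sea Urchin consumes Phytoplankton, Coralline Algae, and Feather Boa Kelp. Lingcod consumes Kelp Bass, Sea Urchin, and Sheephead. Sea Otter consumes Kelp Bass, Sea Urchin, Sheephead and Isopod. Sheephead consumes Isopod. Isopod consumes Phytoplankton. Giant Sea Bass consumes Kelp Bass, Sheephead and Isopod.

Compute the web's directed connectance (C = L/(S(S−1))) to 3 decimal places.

C = 0.178

The web has S = 10 species and L = 16 feeding links.
C = L / (S(S−1)) = 16 / 90 = 0.1778 ≈ 0.178.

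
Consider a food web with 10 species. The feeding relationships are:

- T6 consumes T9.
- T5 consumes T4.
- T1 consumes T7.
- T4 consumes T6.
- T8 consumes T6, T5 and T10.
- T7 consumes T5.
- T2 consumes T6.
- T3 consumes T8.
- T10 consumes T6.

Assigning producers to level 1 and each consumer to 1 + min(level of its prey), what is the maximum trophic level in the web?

6

Producers (level 1): T9.
Following each consumer down to its lowest-level prey: T9 → T6 → T4 → T5 → T7 → T1 (levels 1 through 6).
All prey of T1 (T7 5) are at level 5 or above, so T1 is at level 1 + 5 = 6.
Every consumer has at least one prey at level 5 or below, so none exceeds level 6.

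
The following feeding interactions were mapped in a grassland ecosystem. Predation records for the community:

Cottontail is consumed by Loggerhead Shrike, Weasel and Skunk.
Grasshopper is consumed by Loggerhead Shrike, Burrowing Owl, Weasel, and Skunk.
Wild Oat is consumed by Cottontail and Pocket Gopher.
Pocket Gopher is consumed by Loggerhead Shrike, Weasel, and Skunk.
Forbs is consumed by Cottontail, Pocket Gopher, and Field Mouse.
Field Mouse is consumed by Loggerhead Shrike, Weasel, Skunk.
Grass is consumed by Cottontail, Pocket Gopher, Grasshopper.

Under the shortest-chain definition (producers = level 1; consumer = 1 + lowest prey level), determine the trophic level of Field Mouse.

Forbs is a producer → level 1.
Field Mouse eats Forbs → level 2.

Trophic level 2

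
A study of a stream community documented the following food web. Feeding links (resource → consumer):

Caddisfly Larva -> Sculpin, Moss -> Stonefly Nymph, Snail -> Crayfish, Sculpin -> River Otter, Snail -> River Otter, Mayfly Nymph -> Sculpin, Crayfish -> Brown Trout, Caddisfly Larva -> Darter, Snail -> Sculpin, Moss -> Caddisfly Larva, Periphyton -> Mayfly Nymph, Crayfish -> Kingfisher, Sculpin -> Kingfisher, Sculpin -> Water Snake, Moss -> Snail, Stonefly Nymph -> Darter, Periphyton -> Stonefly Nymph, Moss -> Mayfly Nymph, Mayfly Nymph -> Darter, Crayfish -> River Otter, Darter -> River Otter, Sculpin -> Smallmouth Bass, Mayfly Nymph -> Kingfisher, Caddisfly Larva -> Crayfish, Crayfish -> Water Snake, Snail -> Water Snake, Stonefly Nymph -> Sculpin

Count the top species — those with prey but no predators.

5

Top species (has prey, but nothing eats it): Brown Trout, Kingfisher, Smallmouth Bass, River Otter, Water Snake.
Count: 5.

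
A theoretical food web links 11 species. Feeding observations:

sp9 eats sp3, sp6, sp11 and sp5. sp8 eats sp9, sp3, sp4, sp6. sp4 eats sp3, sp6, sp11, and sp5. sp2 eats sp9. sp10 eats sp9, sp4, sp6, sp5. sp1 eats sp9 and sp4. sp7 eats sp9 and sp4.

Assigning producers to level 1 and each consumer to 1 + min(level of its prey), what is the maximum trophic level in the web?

3

Producers (level 1): sp3, sp5, sp6, sp11.
Following each consumer down to its lowest-level prey: sp3 → sp4 → sp1 (levels 1 through 3).
All prey of sp1 (sp4 2, sp9 2) are at level 2 or above, so sp1 is at level 1 + 2 = 3.
Every consumer has at least one prey at level 2 or below, so none exceeds level 3.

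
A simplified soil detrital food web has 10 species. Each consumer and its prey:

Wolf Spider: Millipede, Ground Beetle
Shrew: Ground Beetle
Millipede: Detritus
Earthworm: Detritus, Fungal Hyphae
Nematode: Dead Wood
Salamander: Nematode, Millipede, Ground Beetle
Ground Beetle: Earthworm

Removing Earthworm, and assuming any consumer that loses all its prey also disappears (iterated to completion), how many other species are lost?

Remove Earthworm.
Round 1: Ground Beetle (all prey gone) → extinct.
Round 2: Shrew (all prey gone) → extinct.
No further losses. Total secondary extinctions: 2.

2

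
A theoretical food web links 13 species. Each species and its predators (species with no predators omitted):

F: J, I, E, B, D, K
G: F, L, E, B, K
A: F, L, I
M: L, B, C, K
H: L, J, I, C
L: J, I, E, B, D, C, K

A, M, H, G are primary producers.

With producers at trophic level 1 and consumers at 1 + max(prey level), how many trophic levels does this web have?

3

Producers (level 1): A, M, H, G.
A → F → D gives D level 3.
No species has a prey at level 3, so no species reaches level 4.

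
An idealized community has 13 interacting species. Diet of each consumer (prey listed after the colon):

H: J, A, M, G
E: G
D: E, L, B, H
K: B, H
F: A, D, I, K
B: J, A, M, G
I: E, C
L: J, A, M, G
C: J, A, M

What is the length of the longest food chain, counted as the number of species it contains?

One longest chain: G → E → D → F.
It has 4 species and 3 links.

4 species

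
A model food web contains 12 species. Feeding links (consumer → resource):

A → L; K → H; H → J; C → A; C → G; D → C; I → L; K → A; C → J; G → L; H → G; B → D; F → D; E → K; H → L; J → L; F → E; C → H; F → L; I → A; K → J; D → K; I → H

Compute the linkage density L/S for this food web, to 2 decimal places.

L/S = 1.92

There are L = 23 links among S = 12 species.
L/S = 23/12 = 1.9167 ≈ 1.92.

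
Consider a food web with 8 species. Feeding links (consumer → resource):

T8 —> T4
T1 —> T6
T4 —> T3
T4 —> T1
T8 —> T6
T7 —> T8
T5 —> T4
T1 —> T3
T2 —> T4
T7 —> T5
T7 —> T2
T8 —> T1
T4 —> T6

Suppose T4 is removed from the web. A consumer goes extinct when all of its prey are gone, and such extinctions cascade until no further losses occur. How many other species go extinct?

Remove T4.
Round 1: T2 (all prey gone), T5 (all prey gone) → extinct.
No further losses. Total secondary extinctions: 2.

2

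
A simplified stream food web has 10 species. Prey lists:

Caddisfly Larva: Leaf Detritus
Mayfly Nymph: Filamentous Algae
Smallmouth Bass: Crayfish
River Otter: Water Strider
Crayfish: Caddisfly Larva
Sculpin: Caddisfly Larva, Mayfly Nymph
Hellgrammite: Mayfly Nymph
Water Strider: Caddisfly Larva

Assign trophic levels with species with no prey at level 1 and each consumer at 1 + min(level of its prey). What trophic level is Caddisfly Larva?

Leaf Detritus has no prey (basal) → level 1.
Caddisfly Larva eats Leaf Detritus → level 2.

Trophic level 2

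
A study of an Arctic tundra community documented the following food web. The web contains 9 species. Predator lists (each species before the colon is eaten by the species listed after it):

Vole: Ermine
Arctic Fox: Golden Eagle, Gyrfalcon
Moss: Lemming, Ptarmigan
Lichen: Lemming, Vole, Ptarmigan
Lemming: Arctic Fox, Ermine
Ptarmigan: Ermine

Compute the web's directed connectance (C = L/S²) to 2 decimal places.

C = 0.14

The web has S = 9 species and L = 11 feeding links.
C = L / S² = 11 / 81 = 0.1358 ≈ 0.14.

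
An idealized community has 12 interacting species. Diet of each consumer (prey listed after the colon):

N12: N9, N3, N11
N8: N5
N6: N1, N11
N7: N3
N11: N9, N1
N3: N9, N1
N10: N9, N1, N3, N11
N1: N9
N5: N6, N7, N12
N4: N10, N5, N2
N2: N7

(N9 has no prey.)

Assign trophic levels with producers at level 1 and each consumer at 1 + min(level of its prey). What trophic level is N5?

Trophic level 3

N9 is a producer → level 1.
N12 eats N9 → level 2.
N5 eats N12 → level 3.
No prey of N5 is below level 2, so 3 is the minimum.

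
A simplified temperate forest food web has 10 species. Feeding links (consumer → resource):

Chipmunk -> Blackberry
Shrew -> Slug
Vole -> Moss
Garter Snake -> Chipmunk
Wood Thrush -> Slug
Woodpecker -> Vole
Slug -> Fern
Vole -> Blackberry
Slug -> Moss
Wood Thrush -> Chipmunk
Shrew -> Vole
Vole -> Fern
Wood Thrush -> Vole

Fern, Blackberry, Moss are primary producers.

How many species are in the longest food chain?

One longest chain: Fern → Slug → Wood Thrush.
It has 3 species and 2 links.

3 species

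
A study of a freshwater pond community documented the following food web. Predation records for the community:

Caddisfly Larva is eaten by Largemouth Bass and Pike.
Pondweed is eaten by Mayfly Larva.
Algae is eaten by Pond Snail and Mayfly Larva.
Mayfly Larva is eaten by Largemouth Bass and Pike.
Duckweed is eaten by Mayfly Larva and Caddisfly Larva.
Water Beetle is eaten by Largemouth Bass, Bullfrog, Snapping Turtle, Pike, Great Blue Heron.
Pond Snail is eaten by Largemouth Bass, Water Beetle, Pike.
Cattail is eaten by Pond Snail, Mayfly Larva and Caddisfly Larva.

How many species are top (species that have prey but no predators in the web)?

Top species (has prey, but nothing eats it): Bullfrog, Largemouth Bass, Pike, Great Blue Heron, Snapping Turtle.
Count: 5.

5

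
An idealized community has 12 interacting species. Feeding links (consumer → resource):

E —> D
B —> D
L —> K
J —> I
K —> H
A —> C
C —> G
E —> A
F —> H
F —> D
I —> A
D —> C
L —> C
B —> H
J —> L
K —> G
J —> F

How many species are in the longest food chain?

5 species

One longest chain: G → C → A → I → J.
It has 5 species and 4 links.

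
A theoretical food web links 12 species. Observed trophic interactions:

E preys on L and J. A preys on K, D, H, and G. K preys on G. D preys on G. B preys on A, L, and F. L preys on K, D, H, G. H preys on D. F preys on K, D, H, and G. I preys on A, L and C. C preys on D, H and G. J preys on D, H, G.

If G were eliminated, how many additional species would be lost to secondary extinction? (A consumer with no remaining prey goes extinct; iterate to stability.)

Remove G.
Round 1: K (all prey gone), D (all prey gone) → extinct.
Round 2: H (all prey gone) → extinct.
Round 3: J (all prey gone), L (all prey gone), C (all prey gone), F (all prey gone), A (all prey gone) → extinct.
Round 4: I (all prey gone), E (all prey gone), B (all prey gone) → extinct.
No further losses. Total secondary extinctions: 11.

11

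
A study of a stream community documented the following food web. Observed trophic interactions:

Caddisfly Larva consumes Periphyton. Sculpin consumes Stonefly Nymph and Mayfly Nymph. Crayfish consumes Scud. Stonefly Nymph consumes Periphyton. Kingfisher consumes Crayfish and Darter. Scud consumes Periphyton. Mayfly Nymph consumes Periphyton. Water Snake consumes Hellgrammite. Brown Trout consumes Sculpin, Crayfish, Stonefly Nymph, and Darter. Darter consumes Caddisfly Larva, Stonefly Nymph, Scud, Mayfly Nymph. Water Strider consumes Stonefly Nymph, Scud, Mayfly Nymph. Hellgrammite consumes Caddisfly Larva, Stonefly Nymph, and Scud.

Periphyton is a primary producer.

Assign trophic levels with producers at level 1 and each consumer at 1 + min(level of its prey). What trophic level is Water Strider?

Trophic level 3

Periphyton is a producer → level 1.
Scud eats Periphyton → level 2.
Water Strider eats Scud → level 3.
No prey of Water Strider is below level 2, so 3 is the minimum.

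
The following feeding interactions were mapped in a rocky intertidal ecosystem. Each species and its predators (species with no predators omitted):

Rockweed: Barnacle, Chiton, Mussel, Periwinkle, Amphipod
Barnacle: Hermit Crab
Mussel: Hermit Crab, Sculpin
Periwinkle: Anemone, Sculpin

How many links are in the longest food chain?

2 links

One longest chain: Rockweed → Barnacle → Hermit Crab.
It has 3 species and 2 links.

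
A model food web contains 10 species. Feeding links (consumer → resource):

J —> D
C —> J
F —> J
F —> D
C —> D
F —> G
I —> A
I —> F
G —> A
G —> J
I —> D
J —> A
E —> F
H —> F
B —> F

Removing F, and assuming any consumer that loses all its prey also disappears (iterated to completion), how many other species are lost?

Remove F.
Round 1: B (all prey gone), E (all prey gone), H (all prey gone) → extinct.
No further losses. Total secondary extinctions: 3.

3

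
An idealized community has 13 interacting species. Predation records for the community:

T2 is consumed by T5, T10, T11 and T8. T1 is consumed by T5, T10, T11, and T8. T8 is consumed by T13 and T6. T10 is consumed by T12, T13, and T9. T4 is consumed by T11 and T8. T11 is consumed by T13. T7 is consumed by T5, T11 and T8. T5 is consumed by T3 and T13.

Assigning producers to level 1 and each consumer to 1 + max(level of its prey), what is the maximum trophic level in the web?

3

Producers (level 1): T1, T7, T4, T2.
T1 → T10 → T13 gives T13 level 3.
No species has a prey at level 3, so no species reaches level 4.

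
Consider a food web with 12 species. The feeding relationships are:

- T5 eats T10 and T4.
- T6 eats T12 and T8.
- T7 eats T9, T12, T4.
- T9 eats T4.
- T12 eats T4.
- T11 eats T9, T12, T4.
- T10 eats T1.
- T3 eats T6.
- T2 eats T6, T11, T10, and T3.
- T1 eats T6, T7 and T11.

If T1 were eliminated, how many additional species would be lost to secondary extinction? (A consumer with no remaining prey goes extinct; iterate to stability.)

Remove T1.
Round 1: T10 (all prey gone) → extinct.
No further losses. Total secondary extinctions: 1.

1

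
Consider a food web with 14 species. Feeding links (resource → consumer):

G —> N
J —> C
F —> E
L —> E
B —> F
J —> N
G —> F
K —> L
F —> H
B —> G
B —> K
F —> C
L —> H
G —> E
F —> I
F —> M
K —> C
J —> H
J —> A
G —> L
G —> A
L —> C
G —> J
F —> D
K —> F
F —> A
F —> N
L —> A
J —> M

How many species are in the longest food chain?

4 species

One longest chain: B → G → J → C.
It has 4 species and 3 links.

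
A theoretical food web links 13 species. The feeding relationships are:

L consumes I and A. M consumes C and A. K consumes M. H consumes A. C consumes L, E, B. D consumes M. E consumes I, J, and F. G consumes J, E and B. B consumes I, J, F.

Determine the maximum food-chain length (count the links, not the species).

4 links

One longest chain: J → B → C → M → K.
It has 5 species and 4 links.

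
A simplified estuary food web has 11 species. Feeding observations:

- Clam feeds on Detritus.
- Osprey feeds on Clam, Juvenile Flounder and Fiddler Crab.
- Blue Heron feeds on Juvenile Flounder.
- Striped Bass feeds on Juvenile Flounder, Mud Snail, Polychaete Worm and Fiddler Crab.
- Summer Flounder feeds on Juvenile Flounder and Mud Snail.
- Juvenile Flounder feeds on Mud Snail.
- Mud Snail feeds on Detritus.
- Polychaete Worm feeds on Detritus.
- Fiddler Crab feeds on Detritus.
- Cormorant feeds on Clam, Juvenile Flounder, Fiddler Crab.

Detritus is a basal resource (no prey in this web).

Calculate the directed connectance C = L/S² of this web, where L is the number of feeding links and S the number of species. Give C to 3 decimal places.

The web has S = 11 species and L = 18 feeding links.
C = L / S² = 18 / 121 = 0.1488 ≈ 0.149.

C = 0.149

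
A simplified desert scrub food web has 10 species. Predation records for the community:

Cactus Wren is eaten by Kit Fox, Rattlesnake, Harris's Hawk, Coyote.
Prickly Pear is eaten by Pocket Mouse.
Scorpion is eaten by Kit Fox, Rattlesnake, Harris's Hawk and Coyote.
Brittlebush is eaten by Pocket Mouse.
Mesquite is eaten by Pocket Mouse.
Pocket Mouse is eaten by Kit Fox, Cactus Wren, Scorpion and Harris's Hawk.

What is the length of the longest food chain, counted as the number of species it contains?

4 species

One longest chain: Mesquite → Pocket Mouse → Scorpion → Coyote.
It has 4 species and 3 links.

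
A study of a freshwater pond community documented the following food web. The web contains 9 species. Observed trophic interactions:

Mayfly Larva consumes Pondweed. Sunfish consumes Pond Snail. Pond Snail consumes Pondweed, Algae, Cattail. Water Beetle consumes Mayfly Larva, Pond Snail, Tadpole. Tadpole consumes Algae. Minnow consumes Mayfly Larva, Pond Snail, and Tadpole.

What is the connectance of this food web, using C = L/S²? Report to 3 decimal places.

The web has S = 9 species and L = 12 feeding links.
C = L / S² = 12 / 81 = 0.1481 ≈ 0.148.

C = 0.148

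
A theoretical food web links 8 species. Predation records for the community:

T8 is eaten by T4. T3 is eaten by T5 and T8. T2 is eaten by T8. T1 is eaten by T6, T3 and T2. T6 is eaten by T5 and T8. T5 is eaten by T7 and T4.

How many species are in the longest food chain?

One longest chain: T1 → T3 → T8 → T4.
It has 4 species and 3 links.

4 species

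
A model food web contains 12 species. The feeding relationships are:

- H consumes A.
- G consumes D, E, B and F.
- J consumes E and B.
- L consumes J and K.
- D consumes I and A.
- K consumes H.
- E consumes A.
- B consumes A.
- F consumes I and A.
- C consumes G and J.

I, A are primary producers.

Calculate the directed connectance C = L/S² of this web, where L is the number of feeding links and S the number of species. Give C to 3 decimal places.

The web has S = 12 species and L = 18 feeding links.
C = L / S² = 18 / 144 = 0.1250 ≈ 0.125.

C = 0.125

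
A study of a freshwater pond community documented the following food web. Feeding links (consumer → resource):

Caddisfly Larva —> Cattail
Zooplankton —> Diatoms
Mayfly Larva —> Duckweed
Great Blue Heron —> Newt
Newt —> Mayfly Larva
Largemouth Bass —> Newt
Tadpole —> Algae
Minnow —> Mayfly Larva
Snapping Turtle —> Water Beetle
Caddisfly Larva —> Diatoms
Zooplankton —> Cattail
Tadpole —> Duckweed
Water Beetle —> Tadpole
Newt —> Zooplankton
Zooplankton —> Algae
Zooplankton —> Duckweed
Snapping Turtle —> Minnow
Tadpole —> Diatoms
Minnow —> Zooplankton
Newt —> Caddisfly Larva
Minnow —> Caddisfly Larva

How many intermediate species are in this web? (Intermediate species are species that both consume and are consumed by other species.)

7

Intermediate species (has both prey and predators): Tadpole, Caddisfly Larva, Zooplankton, Mayfly Larva, Water Beetle, Newt, Minnow.
Count: 7.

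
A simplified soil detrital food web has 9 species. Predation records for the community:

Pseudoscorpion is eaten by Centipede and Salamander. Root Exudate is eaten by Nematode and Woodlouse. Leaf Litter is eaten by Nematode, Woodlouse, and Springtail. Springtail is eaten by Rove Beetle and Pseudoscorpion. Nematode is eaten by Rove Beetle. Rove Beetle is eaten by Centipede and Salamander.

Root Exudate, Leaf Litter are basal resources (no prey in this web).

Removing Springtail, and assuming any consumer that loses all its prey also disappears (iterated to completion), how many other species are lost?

Remove Springtail.
Round 1: Pseudoscorpion (all prey gone) → extinct.
No further losses. Total secondary extinctions: 1.

1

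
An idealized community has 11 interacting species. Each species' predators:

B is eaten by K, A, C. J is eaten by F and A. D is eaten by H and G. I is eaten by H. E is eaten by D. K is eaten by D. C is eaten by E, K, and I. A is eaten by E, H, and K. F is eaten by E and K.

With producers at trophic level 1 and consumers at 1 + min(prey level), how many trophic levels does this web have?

4

Producers (level 1): B, J.
Following each consumer down to its lowest-level prey: B → K → D → G (levels 1 through 4).
All prey of G (D 3) are at level 3 or above, so G is at level 1 + 3 = 4.
Every consumer has at least one prey at level 3 or below, so none exceeds level 4.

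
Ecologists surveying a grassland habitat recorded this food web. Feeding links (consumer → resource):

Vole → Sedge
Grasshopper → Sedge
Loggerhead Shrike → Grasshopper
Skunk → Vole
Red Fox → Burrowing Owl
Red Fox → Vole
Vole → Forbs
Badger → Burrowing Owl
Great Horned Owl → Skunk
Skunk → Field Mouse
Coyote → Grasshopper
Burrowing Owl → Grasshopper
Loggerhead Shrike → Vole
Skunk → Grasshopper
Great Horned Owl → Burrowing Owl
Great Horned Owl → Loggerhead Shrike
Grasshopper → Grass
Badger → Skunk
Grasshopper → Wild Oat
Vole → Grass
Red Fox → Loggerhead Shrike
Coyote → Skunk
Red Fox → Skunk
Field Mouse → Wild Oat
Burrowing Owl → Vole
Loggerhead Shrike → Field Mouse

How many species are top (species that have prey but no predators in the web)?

4

Top species (has prey, but nothing eats it): Coyote, Badger, Great Horned Owl, Red Fox.
Count: 4.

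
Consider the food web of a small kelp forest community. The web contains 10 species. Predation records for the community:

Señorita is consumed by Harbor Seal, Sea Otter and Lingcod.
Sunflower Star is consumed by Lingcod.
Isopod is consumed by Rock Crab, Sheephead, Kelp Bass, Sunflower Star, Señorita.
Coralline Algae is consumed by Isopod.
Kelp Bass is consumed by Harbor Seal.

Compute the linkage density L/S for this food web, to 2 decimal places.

L/S = 1.10

There are L = 11 links among S = 10 species.
L/S = 11/10 = 1.1000 ≈ 1.10.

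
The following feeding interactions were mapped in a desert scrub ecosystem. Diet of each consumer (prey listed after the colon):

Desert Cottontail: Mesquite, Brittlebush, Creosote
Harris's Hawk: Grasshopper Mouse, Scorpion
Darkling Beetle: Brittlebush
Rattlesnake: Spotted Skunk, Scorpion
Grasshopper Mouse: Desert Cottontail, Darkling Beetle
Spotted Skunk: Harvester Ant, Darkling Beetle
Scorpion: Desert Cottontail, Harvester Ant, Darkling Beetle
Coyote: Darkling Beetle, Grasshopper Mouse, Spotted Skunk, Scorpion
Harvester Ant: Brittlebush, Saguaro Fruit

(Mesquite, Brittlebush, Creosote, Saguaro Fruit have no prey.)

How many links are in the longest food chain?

3 links

One longest chain: Brittlebush → Harvester Ant → Spotted Skunk → Coyote.
It has 4 species and 3 links.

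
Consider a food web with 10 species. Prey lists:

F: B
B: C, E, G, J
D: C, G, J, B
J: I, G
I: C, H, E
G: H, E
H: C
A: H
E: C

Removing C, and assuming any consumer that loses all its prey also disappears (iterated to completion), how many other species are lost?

9

Remove C.
Round 1: H (all prey gone), E (all prey gone) → extinct.
Round 2: I (all prey gone), G (all prey gone), A (all prey gone) → extinct.
Round 3: J (all prey gone) → extinct.
Round 4: B (all prey gone) → extinct.
Round 5: F (all prey gone), D (all prey gone) → extinct.
No further losses. Total secondary extinctions: 9.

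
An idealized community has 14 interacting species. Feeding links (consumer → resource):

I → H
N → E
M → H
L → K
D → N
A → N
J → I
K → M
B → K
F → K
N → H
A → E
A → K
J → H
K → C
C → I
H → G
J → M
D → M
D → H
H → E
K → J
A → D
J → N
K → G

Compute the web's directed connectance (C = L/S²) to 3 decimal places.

C = 0.128

The web has S = 14 species and L = 25 feeding links.
C = L / S² = 25 / 196 = 0.1276 ≈ 0.128.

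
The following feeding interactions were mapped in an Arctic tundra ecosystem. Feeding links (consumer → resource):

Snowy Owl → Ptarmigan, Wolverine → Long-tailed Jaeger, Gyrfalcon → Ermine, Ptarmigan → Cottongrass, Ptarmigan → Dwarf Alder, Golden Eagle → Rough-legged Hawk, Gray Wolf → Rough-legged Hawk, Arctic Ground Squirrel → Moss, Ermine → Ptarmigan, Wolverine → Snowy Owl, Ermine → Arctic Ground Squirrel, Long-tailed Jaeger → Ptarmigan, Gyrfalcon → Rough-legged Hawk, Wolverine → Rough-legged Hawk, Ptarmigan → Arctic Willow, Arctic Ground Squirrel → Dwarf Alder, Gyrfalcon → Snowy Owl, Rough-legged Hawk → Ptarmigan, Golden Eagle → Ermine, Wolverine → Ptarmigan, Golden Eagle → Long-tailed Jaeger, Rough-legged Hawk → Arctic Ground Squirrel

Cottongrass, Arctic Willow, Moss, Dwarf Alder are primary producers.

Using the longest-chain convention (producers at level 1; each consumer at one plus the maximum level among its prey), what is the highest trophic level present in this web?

4

Producers (level 1): Cottongrass, Arctic Willow, Moss, Dwarf Alder.
Moss → Arctic Ground Squirrel → Ermine → Gyrfalcon gives Gyrfalcon level 4.
No species has a prey at level 4, so no species reaches level 5.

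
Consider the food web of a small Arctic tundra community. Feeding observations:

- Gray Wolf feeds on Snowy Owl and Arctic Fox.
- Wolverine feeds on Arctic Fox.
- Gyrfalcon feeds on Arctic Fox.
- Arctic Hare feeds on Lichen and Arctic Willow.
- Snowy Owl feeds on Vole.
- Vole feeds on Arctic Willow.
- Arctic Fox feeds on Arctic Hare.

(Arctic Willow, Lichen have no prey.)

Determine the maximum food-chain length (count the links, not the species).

3 links

One longest chain: Arctic Willow → Vole → Snowy Owl → Gray Wolf.
It has 4 species and 3 links.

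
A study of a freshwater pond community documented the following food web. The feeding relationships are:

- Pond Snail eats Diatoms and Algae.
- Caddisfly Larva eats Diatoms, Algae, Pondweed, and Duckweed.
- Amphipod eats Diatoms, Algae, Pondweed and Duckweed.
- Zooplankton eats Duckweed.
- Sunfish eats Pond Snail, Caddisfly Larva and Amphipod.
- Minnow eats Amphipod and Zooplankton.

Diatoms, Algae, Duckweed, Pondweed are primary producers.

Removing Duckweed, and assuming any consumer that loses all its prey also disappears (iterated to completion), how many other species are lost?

Remove Duckweed.
Round 1: Zooplankton (all prey gone) → extinct.
No further losses. Total secondary extinctions: 1.

1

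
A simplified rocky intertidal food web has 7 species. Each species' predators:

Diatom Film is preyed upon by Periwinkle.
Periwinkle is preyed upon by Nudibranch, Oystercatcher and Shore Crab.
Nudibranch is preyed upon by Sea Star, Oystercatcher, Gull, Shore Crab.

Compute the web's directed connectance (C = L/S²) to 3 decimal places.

The web has S = 7 species and L = 8 feeding links.
C = L / S² = 8 / 49 = 0.1633 ≈ 0.163.

C = 0.163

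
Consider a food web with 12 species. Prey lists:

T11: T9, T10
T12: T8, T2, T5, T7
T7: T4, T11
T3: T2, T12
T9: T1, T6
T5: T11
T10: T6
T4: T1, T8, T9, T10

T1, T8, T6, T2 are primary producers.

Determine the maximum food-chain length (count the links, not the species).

One longest chain: T1 → T9 → T11 → T5 → T12 → T3.
It has 6 species and 5 links.

5 links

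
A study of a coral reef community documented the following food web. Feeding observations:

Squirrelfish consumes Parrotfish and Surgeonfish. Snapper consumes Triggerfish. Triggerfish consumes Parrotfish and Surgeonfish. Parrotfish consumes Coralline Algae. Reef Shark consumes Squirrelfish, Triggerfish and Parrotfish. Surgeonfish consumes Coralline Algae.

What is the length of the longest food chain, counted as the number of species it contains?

4 species

One longest chain: Coralline Algae → Parrotfish → Triggerfish → Reef Shark.
It has 4 species and 3 links.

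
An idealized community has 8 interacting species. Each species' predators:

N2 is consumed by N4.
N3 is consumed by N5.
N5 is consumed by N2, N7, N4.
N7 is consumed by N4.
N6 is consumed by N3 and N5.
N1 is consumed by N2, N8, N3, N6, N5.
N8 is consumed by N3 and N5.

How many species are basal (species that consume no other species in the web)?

1

Basal species (no prey listed): N1.
Count: 1.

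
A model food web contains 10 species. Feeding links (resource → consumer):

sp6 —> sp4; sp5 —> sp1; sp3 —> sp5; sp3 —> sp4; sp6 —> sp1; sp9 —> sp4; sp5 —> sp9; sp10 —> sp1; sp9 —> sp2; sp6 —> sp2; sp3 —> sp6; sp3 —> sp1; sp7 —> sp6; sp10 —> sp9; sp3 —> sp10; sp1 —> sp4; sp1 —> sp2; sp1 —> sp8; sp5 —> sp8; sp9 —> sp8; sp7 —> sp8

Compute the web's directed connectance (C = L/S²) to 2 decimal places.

C = 0.21

The web has S = 10 species and L = 21 feeding links.
C = L / S² = 21 / 100 = 0.2100 ≈ 0.21.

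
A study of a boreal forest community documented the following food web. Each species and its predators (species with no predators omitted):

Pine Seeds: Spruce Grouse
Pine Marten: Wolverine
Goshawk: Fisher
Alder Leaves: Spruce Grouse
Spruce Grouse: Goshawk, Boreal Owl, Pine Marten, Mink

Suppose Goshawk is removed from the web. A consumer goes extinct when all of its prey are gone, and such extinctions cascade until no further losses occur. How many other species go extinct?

1

Remove Goshawk.
Round 1: Fisher (all prey gone) → extinct.
No further losses. Total secondary extinctions: 1.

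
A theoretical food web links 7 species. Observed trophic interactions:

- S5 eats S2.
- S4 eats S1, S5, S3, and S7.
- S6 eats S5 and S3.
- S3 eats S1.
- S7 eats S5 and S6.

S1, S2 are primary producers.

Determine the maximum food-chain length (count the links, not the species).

One longest chain: S1 → S3 → S6 → S7 → S4.
It has 5 species and 4 links.

4 links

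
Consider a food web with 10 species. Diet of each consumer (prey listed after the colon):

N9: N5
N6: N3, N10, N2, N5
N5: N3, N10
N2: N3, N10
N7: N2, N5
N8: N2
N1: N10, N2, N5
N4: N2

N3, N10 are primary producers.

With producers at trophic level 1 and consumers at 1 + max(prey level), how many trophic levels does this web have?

Producers (level 1): N3, N10.
N3 → N2 → N7 gives N7 level 3.
No species has a prey at level 3, so no species reaches level 4.

3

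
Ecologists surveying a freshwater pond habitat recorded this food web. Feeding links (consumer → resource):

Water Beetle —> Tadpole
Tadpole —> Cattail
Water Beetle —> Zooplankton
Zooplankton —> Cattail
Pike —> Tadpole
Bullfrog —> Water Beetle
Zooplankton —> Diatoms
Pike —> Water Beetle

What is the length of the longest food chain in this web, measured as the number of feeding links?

3 links

One longest chain: Cattail → Tadpole → Water Beetle → Pike.
It has 4 species and 3 links.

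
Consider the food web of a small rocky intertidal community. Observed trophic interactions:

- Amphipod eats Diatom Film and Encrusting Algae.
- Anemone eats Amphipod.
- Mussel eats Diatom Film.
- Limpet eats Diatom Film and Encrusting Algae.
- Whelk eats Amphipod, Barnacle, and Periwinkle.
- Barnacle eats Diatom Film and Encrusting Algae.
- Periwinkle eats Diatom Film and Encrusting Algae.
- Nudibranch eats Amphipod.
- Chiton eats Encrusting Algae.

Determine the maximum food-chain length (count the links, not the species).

One longest chain: Diatom Film → Amphipod → Nudibranch.
It has 3 species and 2 links.

2 links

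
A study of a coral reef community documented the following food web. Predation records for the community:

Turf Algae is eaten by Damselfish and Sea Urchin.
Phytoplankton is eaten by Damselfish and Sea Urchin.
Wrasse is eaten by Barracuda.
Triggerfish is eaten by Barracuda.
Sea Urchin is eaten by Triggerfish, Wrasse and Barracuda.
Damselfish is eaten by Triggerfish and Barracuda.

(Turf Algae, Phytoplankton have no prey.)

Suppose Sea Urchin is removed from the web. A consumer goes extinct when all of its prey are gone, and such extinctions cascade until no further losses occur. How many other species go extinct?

Remove Sea Urchin.
Round 1: Wrasse (all prey gone) → extinct.
No further losses. Total secondary extinctions: 1.

1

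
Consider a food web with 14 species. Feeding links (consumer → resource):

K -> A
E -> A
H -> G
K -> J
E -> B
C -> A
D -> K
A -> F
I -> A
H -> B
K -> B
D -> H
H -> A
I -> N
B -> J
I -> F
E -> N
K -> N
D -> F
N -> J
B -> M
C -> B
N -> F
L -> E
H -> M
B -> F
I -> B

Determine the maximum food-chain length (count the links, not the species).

3 links

One longest chain: F → N → K → D.
It has 4 species and 3 links.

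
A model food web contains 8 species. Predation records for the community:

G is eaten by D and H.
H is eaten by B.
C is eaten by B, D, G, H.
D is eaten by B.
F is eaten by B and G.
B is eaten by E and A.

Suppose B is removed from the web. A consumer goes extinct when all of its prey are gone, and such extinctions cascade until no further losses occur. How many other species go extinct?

2

Remove B.
Round 1: E (all prey gone), A (all prey gone) → extinct.
No further losses. Total secondary extinctions: 2.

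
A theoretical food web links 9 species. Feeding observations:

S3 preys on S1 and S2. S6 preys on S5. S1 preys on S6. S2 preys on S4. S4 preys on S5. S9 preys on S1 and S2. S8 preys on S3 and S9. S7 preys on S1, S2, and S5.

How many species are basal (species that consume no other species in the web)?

1

Basal species (no prey listed): S5.
Count: 1.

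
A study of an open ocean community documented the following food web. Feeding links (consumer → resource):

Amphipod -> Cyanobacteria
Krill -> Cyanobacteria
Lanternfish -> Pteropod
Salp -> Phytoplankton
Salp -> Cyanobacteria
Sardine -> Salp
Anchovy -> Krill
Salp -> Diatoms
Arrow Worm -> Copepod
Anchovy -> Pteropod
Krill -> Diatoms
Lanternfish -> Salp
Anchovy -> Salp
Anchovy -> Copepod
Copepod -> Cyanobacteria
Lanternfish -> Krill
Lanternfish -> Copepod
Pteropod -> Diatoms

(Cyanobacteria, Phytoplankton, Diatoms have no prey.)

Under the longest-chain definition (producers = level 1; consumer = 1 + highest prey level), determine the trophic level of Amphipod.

Trophic level 2

Cyanobacteria is a producer → level 1.
Amphipod eats Cyanobacteria → level 2.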